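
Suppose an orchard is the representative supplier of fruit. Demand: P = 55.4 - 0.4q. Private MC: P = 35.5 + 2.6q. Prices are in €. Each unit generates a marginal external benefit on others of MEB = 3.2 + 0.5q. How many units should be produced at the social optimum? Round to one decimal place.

q* = 9.2

Social marginal cost = private MC − MEB = 32.3 + 2.1q.
Set SMC = demand: 32.3 + 2.1q = 55.4 - 0.4q → q* = 9.2400.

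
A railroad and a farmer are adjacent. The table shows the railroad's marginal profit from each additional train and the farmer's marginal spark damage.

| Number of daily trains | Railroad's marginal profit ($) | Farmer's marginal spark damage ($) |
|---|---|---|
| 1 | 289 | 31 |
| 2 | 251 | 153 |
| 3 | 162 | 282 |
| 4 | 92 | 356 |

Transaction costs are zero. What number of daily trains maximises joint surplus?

Bargaining reaches the level where marginal profit last exceeds marginal spark damage.
That holds through level 2 (251 ≥ 153) but not at 3 (162 < 282).

2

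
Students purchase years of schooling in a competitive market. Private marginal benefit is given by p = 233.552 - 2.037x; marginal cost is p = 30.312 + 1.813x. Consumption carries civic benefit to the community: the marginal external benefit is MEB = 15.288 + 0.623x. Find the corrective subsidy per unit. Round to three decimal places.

Social marginal benefit = demand + MEB = 248.840 - 1.414x.
Set SMB = MC: 248.840 - 1.414x = 30.312 + 1.813x → x* = 67.7186.
The Pigouvian subsidy equals MEB at x*: 15.288 + 0.623×67.7186 = 57.4767.

subsidy = 57.477 per unit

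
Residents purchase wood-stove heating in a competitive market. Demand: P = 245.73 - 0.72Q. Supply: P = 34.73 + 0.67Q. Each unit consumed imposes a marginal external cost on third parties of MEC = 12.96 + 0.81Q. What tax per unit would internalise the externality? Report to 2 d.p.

Social marginal benefit = demand − MEC = 232.77 - 1.53Q.
Set SMB = MC: 232.77 - 1.53Q = 34.73 + 0.67Q → Q* = 90.0182.
The Pigouvian tax equals MEC at Q*: 12.96 + 0.81×90.0182 = 85.8747.

tax = 85.87 per unit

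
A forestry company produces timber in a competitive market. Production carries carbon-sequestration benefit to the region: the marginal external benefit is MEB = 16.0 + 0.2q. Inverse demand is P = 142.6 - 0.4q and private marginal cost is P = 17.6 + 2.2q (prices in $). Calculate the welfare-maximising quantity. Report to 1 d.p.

q* = 58.8

Social marginal cost = private MC − MEB = 1.6 + 2.0q.
Set SMC = demand: 1.6 + 2.0q = 142.6 - 0.4q → q* = 58.7500.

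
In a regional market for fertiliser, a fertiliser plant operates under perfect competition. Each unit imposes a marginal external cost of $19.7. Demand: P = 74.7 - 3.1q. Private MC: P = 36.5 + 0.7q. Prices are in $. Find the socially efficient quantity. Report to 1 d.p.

Social marginal cost = private MC + MEC = 56.2 + 0.7q.
Set SMC = demand: 56.2 + 0.7q = 74.7 - 3.1q → q* = 4.8684.

q* = 4.9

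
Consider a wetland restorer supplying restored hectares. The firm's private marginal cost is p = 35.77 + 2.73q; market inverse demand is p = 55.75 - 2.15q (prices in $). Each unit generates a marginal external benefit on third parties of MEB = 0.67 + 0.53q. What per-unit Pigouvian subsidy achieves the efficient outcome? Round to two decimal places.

Social marginal cost = private MC − MEB = 35.10 + 2.20q.
Set SMC = demand: 35.10 + 2.20q = 55.75 - 2.15q → q* = 4.7471.
The Pigouvian subsidy equals MEB at q*: 0.67 + 0.53×4.7471 = 3.1860.

subsidy = $3.19 per unit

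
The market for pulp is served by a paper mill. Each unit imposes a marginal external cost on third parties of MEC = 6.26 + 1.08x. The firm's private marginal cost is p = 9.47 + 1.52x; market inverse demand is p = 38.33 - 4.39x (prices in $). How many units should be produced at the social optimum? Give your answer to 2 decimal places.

x* = 3.23

Social marginal cost = private MC + MEC = 15.73 + 2.60x.
Set SMC = demand: 15.73 + 2.60x = 38.33 - 4.39x → x* = 3.2332.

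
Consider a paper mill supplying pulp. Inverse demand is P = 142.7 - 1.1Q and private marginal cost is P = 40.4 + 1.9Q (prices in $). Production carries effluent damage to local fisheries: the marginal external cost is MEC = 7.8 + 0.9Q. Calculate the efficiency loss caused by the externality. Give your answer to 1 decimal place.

DWL = $189.9

Market equilibrium (private): 40.4 + 1.9Q = 142.7 - 1.1Q → Q_m = 34.1000.
Social marginal cost = private MC + MEC = 48.2 + 2.8Q.
Set SMC = demand: 48.2 + 2.8Q = 142.7 - 1.1Q → Q* = 24.2308.
Between Q* and Q_m the wedge SMC − demand runs linearly from 0 to MEC(Q_m), so the loss is a triangle.
DWL = ½ × 9.8692 × 38.4900 = 189.9328.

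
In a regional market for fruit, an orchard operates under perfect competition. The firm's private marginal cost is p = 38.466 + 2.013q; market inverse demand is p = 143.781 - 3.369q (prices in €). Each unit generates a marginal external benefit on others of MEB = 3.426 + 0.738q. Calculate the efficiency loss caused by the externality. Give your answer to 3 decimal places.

DWL = €34.371

Market equilibrium (private): 38.466 + 2.013q = 143.781 - 3.369q → q_m = 19.5680.
Social marginal cost = private MC − MEB = 35.040 + 1.275q.
Set SMC = demand: 35.040 + 1.275q = 143.781 - 3.369q → q* = 23.4154.
Between q* and q_m the wedge demand − SMC runs linearly from 0 to MEB(q_m), so the loss is a triangle.
DWL = ½ × 3.8474 × 17.8672 = 34.3711.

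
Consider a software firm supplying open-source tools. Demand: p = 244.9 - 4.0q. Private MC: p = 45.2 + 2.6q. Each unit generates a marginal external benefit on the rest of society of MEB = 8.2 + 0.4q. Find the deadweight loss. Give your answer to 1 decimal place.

DWL = 33.2

Market equilibrium (private): 45.2 + 2.6q = 244.9 - 4.0q → q_m = 30.2576.
Social marginal cost = private MC − MEB = 37.0 + 2.2q.
Set SMC = demand: 37.0 + 2.2q = 244.9 - 4.0q → q* = 33.5323.
The loss is the area between SMC and demand from q* to q_m; with linear curves that's a triangle of height MEB(q_m).
DWL = ½ × 3.2747 × 20.3030 = 33.2431.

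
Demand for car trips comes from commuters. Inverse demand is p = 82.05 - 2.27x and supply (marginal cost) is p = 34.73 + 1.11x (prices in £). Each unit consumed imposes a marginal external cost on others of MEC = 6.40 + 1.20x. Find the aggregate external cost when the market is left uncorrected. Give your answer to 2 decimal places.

£207.20

Market equilibrium (private): 34.73 + 1.11x = 82.05 - 2.27x → x_m = 14.0000.
Total external cost = ∫₀^{x_m} (6.40 + 1.20x) dx = 6.40×14.0000 + ½×1.20×14.0000² = 207.2000.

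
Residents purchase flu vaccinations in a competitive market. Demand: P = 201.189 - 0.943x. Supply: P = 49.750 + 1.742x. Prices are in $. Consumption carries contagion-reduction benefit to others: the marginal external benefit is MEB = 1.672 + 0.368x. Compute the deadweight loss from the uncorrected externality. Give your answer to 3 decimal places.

DWL = $108.548

Market equilibrium (private): 49.750 + 1.742x = 201.189 - 0.943x → x_m = 56.4019.
Social marginal benefit = demand + MEB = 202.861 - 0.575x.
Set SMB = MC: 202.861 - 0.575x = 49.750 + 1.742x → x* = 66.0816.
Height of the DWL triangle at x_m is SMB(x_m) − MC(x_m) = MEB(x_m) = 22.4279.
DWL = ½ × 9.6797 × 22.4279 = 108.5477.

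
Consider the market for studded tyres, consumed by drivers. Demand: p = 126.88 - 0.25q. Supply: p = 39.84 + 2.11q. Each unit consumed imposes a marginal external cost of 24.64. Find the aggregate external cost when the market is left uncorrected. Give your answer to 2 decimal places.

Market equilibrium (private): 39.84 + 2.11q = 126.88 - 0.25q → q_m = 36.8814.
Total external cost = MEC × q_m = 24.64 × 36.8814 = 908.7577.

908.76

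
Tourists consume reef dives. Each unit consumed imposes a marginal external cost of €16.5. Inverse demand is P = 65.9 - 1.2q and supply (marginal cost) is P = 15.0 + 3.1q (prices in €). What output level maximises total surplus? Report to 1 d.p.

Social marginal benefit = demand − MEC = 49.4 - 1.2q.
Set SMB = MC: 49.4 - 1.2q = 15.0 + 3.1q → q* = 8.0000.

q* = 8.0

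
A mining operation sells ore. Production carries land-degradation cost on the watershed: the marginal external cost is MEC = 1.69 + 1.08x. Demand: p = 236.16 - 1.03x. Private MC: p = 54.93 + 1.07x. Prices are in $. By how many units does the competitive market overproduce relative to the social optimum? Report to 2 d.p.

29.84 units

Market equilibrium (private): 54.93 + 1.07x = 236.16 - 1.03x → x_m = 86.3000.
Social marginal cost = private MC + MEC = 56.62 + 2.15x.
Set SMC = demand: 56.62 + 2.15x = 236.16 - 1.03x → x* = 56.4591.
Gap = |86.3000 − 56.4591| = 29.8409.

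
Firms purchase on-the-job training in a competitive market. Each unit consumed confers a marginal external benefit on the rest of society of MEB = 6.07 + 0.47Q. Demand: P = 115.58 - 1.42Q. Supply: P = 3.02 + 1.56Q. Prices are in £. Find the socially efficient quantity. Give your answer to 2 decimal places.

Social marginal benefit = demand + MEB = 121.65 - 0.95Q.
Set SMB = MC: 121.65 - 0.95Q = 3.02 + 1.56Q → Q* = 47.2629.

Q* = 47.26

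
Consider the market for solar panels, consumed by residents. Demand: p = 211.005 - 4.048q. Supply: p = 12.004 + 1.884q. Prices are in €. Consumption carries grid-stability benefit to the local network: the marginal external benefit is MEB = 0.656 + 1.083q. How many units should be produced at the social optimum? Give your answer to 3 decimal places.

Social marginal benefit = demand + MEB = 211.661 - 2.965q.
Set SMB = MC: 211.661 - 2.965q = 12.004 + 1.884q → q* = 41.1749.

q* = 41.175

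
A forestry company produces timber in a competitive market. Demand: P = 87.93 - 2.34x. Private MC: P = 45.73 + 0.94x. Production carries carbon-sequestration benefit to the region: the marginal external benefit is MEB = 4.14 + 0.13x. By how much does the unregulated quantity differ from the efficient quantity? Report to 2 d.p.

Market equilibrium (private): 45.73 + 0.94x = 87.93 - 2.34x → x_m = 12.8659.
Social marginal cost = private MC − MEB = 41.59 + 0.81x.
Set SMC = demand: 41.59 + 0.81x = 87.93 - 2.34x → x* = 14.7111.
Gap = |12.8659 − 14.7111| = 1.8452.

1.85 units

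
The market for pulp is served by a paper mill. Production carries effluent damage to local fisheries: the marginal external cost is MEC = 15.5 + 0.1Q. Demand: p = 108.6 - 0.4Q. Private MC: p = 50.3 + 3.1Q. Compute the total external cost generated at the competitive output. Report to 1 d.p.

272.1

Market equilibrium (private): 50.3 + 3.1Q = 108.6 - 0.4Q → Q_m = 16.6571.
Total external cost = ∫₀^{Q_m} (15.5 + 0.1Q) dQ = 15.5×16.6571 + ½×0.1×16.6571² = 272.0580.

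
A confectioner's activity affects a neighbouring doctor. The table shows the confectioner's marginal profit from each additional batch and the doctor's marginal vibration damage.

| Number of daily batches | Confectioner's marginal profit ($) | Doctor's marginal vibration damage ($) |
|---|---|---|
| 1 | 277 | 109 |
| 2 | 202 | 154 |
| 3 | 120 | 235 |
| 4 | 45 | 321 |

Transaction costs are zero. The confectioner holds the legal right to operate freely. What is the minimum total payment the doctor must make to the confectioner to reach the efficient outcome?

Left alone the confectioner would choose level 4 (marginal profit stays positive).
Efficient level: k* = 2 (marginal profit ≥ marginal vibration damage through 2).
The doctor must at least cover the confectioner's forgone profit from cutting 4→2: 120 + 45 = 165.

$165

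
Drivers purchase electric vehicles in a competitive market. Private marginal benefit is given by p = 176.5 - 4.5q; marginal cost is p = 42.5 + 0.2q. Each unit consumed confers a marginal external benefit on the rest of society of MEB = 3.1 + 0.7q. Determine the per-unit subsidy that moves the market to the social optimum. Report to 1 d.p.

Social marginal benefit = demand + MEB = 179.6 - 3.8q.
Set SMB = MC: 179.6 - 3.8q = 42.5 + 0.2q → q* = 34.2750.
The Pigouvian subsidy equals MEB at q*: 3.1 + 0.7×34.2750 = 27.0925.

subsidy = 27.1 per unit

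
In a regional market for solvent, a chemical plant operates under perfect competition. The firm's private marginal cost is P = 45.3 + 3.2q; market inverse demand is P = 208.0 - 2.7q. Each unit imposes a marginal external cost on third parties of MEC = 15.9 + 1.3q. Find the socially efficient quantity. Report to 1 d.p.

q* = 20.4

Social marginal cost = private MC + MEC = 61.2 + 4.5q.
Set SMC = demand: 61.2 + 4.5q = 208.0 - 2.7q → q* = 20.3889.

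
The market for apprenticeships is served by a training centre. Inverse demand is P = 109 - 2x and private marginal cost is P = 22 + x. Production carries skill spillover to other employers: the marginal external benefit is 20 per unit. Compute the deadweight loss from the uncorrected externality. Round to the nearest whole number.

DWL = 67

Market equilibrium (private): 22 + x = 109 - 2x → x_m = 29.0000.
Social marginal cost = private MC − MEB = 2 + x.
Set SMC = demand: 2 + x = 109 - 2x → x* = 35.6667.
The welfare-loss triangle has base |x_m − x*| and height MEB(x_m) (the vertical gap between SMC and demand is zero at x* and MEB at x_m).
DWL = ½ × 6.6667 × 20.0000 = 66.6670.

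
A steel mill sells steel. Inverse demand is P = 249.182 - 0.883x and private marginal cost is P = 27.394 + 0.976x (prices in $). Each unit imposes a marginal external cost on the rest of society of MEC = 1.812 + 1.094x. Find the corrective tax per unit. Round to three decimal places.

tax = $83.307 per unit

Social marginal cost = private MC + MEC = 29.206 + 2.070x.
Set SMC = demand: 29.206 + 2.070x = 249.182 - 0.883x → x* = 74.4924.
The Pigouvian tax equals MEC at x*: 1.812 + 1.094×74.4924 = 83.3067.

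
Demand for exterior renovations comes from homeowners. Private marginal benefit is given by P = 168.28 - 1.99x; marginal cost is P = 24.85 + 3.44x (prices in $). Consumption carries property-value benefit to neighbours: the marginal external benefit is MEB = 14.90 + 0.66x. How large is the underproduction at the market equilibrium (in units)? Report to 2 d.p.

6.78 units

Market equilibrium (private): 24.85 + 3.44x = 168.28 - 1.99x → x_m = 26.4144.
Social marginal benefit = demand + MEB = 183.18 - 1.33x.
Set SMB = MC: 183.18 - 1.33x = 24.85 + 3.44x → x* = 33.1929.
Gap = |26.4144 − 33.1929| = 6.7785.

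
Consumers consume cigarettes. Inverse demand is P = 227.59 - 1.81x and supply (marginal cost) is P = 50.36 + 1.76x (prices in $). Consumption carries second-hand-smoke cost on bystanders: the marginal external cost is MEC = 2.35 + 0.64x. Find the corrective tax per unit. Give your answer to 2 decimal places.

Social marginal benefit = demand − MEC = 225.24 - 2.45x.
Set SMB = MC: 225.24 - 2.45x = 50.36 + 1.76x → x* = 41.5392.
The Pigouvian tax equals MEC at x*: 2.35 + 0.64×41.5392 = 28.9351.

tax = $28.94 per unit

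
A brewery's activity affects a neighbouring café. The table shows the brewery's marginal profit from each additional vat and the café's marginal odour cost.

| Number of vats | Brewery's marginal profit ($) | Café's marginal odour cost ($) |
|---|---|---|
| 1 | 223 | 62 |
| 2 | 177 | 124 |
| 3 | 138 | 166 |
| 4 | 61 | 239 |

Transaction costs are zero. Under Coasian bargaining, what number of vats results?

2

Bargaining reaches the level where marginal profit last exceeds marginal odour cost.
That holds through level 2 (177 ≥ 124) but not at 3 (138 < 166).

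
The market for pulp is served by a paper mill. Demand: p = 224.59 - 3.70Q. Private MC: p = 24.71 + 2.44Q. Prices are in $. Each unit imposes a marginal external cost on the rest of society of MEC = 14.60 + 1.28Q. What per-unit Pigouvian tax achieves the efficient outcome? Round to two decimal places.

Social marginal cost = private MC + MEC = 39.31 + 3.72Q.
Set SMC = demand: 39.31 + 3.72Q = 224.59 - 3.70Q → Q* = 24.9704.
The Pigouvian tax equals MEC at Q*: 14.60 + 1.28×24.9704 = 46.5621.

tax = $46.56 per unit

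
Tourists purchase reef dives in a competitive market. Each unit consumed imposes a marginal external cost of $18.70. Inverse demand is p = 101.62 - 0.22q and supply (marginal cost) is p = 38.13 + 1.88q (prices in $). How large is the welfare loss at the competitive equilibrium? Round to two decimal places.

DWL = $83.26

Market equilibrium (private): 38.13 + 1.88q = 101.62 - 0.22q → q_m = 30.2333.
Social marginal benefit = demand − MEC = 82.92 - 0.22q.
Set SMB = MC: 82.92 - 0.22q = 38.13 + 1.88q → q* = 21.3286.
Between q* and q_m the wedge MC − SMB runs linearly from 0 to MEC(q_m), so the loss is a triangle.
DWL = ½ × 8.9047 × 18.7000 = 83.2589.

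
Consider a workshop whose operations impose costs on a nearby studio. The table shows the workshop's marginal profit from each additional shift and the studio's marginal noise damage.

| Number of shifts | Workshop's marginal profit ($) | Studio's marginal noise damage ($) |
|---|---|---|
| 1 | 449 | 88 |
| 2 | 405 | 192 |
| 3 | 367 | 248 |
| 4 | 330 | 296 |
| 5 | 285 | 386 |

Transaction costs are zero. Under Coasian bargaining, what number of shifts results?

4

Bargaining reaches the level where marginal profit last exceeds marginal noise damage.
That holds through level 4 (330 ≥ 296) but not at 5 (285 < 386).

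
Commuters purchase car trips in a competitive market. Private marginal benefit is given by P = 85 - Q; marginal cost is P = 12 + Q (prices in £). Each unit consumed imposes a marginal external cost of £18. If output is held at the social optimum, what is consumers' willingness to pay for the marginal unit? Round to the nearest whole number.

Social marginal benefit = demand − MEC = 67 - Q.
Set SMB = MC: 67 - Q = 12 + Q → Q* = 27.5000.
Consumer price on the demand curve at Q*: 85 − 1×27.5000 = 57.5000.

P = £58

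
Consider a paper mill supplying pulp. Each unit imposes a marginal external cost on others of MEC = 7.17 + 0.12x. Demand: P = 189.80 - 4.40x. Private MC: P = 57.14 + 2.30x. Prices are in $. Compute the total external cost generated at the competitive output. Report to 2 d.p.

$165.49

Market equilibrium (private): 57.14 + 2.30x = 189.80 - 4.40x → x_m = 19.8000.
Total external cost = ∫₀^{x_m} (7.17 + 0.12x) dx = 7.17×19.8000 + ½×0.12×19.8000² = 165.4884.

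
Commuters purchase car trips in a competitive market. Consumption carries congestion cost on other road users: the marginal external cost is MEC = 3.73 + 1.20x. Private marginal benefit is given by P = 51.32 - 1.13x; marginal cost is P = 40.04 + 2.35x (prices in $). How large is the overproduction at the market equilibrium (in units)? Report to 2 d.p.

Market equilibrium (private): 40.04 + 2.35x = 51.32 - 1.13x → x_m = 3.2414.
Social marginal benefit = demand − MEC = 47.59 - 2.33x.
Set SMB = MC: 47.59 - 2.33x = 40.04 + 2.35x → x* = 1.6132.
Gap = |3.2414 − 1.6132| = 1.6282.

1.63 units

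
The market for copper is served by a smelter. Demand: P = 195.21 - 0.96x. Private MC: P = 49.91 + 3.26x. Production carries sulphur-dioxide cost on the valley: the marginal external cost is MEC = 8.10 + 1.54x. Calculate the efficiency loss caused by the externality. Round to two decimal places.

Market equilibrium (private): 49.91 + 3.26x = 195.21 - 0.96x → x_m = 34.4313.
Social marginal cost = private MC + MEC = 58.01 + 4.80x.
Set SMC = demand: 58.01 + 4.80x = 195.21 - 0.96x → x* = 23.8194.
The loss is the area between SMC and demand from x* to x_m; with linear curves that's a triangle of height MEC(x_m).
DWL = ½ × 10.6119 × 61.1242 = 324.3219.

DWL = 324.32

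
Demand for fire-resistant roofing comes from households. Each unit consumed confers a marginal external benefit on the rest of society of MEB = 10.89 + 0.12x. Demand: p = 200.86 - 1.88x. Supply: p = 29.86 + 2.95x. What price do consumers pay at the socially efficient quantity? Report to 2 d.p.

Social marginal benefit = demand + MEB = 211.75 - 1.76x.
Set SMB = MC: 211.75 - 1.76x = 29.86 + 2.95x → x* = 38.6178.
Consumer price on the demand curve at x*: 200.86 − 1.88×38.6178 = 128.2585.

P = 128.26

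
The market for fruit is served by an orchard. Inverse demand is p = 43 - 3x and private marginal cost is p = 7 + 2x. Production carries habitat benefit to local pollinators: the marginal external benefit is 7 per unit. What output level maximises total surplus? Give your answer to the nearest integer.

Social marginal cost = private MC − MEB = 0 + 2x.
Set SMC = demand: 0 + 2x = 43 - 3x → x* = 8.6000.

x* = 9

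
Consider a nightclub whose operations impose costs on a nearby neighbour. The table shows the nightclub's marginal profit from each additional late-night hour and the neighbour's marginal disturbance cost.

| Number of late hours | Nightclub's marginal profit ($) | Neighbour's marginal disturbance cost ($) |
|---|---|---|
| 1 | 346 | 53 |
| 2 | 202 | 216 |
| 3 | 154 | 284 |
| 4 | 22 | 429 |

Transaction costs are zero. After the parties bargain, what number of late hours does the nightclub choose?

Bargaining reaches the level where marginal profit last exceeds marginal disturbance cost.
That holds through level 1 (346 ≥ 53) but not at 2 (202 < 216).

1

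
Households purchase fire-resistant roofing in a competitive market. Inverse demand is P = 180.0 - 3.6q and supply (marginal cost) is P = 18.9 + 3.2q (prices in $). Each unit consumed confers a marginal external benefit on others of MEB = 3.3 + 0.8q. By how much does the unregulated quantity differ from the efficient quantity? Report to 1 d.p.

3.7 units

Market equilibrium (private): 18.9 + 3.2q = 180.0 - 3.6q → q_m = 23.6912.
Social marginal benefit = demand + MEB = 183.3 - 2.8q.
Set SMB = MC: 183.3 - 2.8q = 18.9 + 3.2q → q* = 27.4000.
Gap = |23.6912 − 27.4000| = 3.7088.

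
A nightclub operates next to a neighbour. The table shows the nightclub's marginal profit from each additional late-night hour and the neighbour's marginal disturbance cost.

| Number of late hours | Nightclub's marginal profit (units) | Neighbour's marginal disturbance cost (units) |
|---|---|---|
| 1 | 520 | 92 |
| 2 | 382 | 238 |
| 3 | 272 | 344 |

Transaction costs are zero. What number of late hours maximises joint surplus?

2

Bargaining reaches the level where marginal profit last exceeds marginal disturbance cost.
That holds through level 2 (382 ≥ 238) but not at 3 (272 < 344).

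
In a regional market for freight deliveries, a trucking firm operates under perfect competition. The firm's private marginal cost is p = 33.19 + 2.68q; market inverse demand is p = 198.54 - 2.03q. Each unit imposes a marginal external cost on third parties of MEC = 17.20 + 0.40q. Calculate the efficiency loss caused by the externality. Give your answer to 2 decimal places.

DWL = 95.51

Market equilibrium (private): 33.19 + 2.68q = 198.54 - 2.03q → q_m = 35.1062.
Social marginal cost = private MC + MEC = 50.39 + 3.08q.
Set SMC = demand: 50.39 + 3.08q = 198.54 - 2.03q → q* = 28.9922.
The welfare-loss triangle has base |q_m − q*| and height MEC(q_m) (the vertical gap between SMC and demand is zero at q* and MEC at q_m).
DWL = ½ × 6.1140 × 31.2425 = 95.5083.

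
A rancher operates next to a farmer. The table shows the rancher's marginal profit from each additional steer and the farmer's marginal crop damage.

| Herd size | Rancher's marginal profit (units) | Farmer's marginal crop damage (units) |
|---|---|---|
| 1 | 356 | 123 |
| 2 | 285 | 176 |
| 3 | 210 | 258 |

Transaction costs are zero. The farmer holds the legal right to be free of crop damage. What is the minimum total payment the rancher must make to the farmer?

Efficient level: marginal profit ≥ marginal crop damage through level 2, so k* = 2.
With the farmer holding the right, the rancher must at least compensate total damage at k*: 123 + 176 = 299.

299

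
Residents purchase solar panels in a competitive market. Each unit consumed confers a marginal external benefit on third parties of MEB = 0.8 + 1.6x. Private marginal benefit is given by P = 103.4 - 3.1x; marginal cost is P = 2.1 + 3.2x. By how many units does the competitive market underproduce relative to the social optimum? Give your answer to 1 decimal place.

Market equilibrium (private): 2.1 + 3.2x = 103.4 - 3.1x → x_m = 16.0794.
Social marginal benefit = demand + MEB = 104.2 - 1.5x.
Set SMB = MC: 104.2 - 1.5x = 2.1 + 3.2x → x* = 21.7234.
Gap = |16.0794 − 21.7234| = 5.6440.

5.6 units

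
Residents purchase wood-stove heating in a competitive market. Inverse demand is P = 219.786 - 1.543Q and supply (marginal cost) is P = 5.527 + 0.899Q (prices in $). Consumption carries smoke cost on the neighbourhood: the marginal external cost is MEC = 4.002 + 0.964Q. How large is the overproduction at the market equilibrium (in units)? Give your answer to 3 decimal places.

26.008 units

Market equilibrium (private): 5.527 + 0.899Q = 219.786 - 1.543Q → Q_m = 87.7391.
Social marginal benefit = demand − MEC = 215.784 - 2.507Q.
Set SMB = MC: 215.784 - 2.507Q = 5.527 + 0.899Q → Q* = 61.7314.
Gap = |87.7391 − 61.7314| = 26.0077.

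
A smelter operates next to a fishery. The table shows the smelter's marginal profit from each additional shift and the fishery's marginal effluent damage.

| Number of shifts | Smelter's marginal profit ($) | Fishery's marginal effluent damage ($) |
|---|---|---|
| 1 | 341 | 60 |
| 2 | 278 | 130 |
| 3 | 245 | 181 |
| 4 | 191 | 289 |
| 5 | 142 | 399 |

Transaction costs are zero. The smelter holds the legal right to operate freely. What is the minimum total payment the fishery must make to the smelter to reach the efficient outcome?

$333

Left alone the smelter would choose level 5 (marginal profit stays positive).
Efficient level: k* = 3 (marginal profit ≥ marginal effluent damage through 3).
The fishery must at least cover the smelter's forgone profit from cutting 5→3: 191 + 142 = 333.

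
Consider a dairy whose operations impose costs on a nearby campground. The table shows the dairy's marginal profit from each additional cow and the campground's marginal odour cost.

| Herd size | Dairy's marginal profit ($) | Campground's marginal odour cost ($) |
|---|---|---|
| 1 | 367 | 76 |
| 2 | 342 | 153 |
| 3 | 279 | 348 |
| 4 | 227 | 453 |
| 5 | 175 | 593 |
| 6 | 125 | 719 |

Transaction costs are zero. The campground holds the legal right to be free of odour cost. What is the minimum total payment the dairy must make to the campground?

Efficient level: marginal profit ≥ marginal odour cost through level 2, so k* = 2.
With the campground holding the right, the dairy must at least compensate total damage at k*: 76 + 153 = 229.

$229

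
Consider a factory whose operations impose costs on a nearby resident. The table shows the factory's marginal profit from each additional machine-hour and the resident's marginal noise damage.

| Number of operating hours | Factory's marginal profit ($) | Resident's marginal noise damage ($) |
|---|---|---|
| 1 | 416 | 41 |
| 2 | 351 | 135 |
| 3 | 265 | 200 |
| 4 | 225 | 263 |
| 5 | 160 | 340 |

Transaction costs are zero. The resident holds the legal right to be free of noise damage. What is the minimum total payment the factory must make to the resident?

$376

Efficient level: marginal profit ≥ marginal noise damage through level 3, so k* = 3.
With the resident holding the right, the factory must at least compensate total damage at k*: 41 + 135 + 200 = 376.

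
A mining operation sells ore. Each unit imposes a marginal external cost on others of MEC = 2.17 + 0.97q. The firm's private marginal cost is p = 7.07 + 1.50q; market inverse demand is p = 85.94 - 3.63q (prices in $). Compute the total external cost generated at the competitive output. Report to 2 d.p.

$148.00

Market equilibrium (private): 7.07 + 1.50q = 85.94 - 3.63q → q_m = 15.3743.
Total external cost = ∫₀^{q_m} (2.17 + 0.97q) dq = 2.17×15.3743 + ½×0.97×15.3743² = 148.0012.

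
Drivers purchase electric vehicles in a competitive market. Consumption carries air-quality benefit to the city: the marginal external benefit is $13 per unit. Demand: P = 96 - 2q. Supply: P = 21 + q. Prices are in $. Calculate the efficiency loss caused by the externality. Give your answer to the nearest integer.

DWL = $28

Market equilibrium (private): 21 + q = 96 - 2q → q_m = 25.0000.
Social marginal benefit = demand + MEB = 109 - 2q.
Set SMB = MC: 109 - 2q = 21 + q → q* = 29.3333.
Between q* and q_m the wedge SMB − MC runs linearly from 0 to MEB(q_m), so the loss is a triangle.
DWL = ½ × 4.3333 × 13.0000 = 28.1665.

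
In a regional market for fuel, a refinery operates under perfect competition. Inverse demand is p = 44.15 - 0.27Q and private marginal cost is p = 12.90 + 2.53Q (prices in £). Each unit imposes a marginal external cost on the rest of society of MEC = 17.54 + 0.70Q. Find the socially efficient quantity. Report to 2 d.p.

Q* = 3.92

Social marginal cost = private MC + MEC = 30.44 + 3.23Q.
Set SMC = demand: 30.44 + 3.23Q = 44.15 - 0.27Q → Q* = 3.9171.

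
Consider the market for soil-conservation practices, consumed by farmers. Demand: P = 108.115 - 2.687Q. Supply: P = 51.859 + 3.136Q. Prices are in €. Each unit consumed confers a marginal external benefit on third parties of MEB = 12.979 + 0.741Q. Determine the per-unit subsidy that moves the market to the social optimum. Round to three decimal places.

subsidy = €23.074 per unit

Social marginal benefit = demand + MEB = 121.094 - 1.946Q.
Set SMB = MC: 121.094 - 1.946Q = 51.859 + 3.136Q → Q* = 13.6236.
The Pigouvian subsidy equals MEB at Q*: 12.979 + 0.741×13.6236 = 23.0741.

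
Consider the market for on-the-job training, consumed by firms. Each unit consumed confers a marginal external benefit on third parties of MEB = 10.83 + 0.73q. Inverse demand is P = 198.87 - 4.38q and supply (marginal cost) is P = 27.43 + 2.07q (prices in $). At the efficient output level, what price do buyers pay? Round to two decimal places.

Social marginal benefit = demand + MEB = 209.70 - 3.65q.
Set SMB = MC: 209.70 - 3.65q = 27.43 + 2.07q → q* = 31.8654.
Consumer price on the demand curve at q*: 198.87 − 4.38×31.8654 = 59.2995.

P = $59.30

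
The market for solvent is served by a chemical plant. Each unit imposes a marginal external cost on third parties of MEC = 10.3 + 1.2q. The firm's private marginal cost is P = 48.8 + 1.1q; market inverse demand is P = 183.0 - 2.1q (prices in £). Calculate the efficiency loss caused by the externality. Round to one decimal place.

DWL = £417.7

Market equilibrium (private): 48.8 + 1.1q = 183.0 - 2.1q → q_m = 41.9375.
Social marginal cost = private MC + MEC = 59.1 + 2.3q.
Set SMC = demand: 59.1 + 2.3q = 183.0 - 2.1q → q* = 28.1591.
Between q* and q_m the wedge SMC − demand runs linearly from 0 to MEC(q_m), so the loss is a triangle.
DWL = ½ × 13.7784 × 60.6250 = 417.6578.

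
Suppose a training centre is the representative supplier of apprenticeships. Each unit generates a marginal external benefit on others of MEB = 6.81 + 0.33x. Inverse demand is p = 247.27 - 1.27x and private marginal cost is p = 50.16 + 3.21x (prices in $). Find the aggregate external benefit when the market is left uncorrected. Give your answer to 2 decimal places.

Market equilibrium (private): 50.16 + 3.21x = 247.27 - 1.27x → x_m = 43.9978.
Total external benefit = ∫₀^{x_m} (6.81 + 0.33x) dx = 6.81×43.9978 + ½×0.33×43.9978² = 619.0331.

$619.03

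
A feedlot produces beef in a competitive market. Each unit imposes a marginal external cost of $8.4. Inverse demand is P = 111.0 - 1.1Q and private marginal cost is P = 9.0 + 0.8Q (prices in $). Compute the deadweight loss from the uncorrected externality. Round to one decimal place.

DWL = $18.6

Market equilibrium (private): 9.0 + 0.8Q = 111.0 - 1.1Q → Q_m = 53.6842.
Social marginal cost = private MC + MEC = 17.4 + 0.8Q.
Set SMC = demand: 17.4 + 0.8Q = 111.0 - 1.1Q → Q* = 49.2632.
The welfare-loss triangle has base |Q_m − Q*| and height MEC(Q_m) (the vertical gap between SMC and demand is zero at Q* and MEC at Q_m).
DWL = ½ × 4.4210 × 8.4000 = 18.5682.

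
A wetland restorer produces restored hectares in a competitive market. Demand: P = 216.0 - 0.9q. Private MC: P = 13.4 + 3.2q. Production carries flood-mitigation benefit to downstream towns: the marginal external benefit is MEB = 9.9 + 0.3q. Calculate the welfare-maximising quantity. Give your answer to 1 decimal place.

q* = 55.9

Social marginal cost = private MC − MEB = 3.5 + 2.9q.
Set SMC = demand: 3.5 + 2.9q = 216.0 - 0.9q → q* = 55.9211.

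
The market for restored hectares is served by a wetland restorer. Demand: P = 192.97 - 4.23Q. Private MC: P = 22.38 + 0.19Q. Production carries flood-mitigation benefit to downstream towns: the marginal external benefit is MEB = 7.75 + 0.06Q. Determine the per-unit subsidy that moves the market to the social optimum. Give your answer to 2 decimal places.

Social marginal cost = private MC − MEB = 14.63 + 0.13Q.
Set SMC = demand: 14.63 + 0.13Q = 192.97 - 4.23Q → Q* = 40.9037.
The Pigouvian subsidy equals MEB at Q*: 7.75 + 0.06×40.9037 = 10.2042.

subsidy = 10.20 per unit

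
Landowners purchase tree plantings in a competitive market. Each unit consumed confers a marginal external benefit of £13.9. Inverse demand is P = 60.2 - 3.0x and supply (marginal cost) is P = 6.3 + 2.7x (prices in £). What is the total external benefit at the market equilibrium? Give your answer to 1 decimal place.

Market equilibrium (private): 6.3 + 2.7x = 60.2 - 3.0x → x_m = 9.4561.
Total external benefit = MEB × x_m = 13.9 × 9.4561 = 131.4398.

£131.4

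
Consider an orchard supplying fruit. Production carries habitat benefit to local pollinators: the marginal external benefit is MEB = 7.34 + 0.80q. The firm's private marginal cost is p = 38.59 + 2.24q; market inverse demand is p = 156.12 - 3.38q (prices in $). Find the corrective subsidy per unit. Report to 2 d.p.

subsidy = $28.07 per unit

Social marginal cost = private MC − MEB = 31.25 + 1.44q.
Set SMC = demand: 31.25 + 1.44q = 156.12 - 3.38q → q* = 25.9066.
The Pigouvian subsidy equals MEB at q*: 7.34 + 0.80×25.9066 = 28.0653.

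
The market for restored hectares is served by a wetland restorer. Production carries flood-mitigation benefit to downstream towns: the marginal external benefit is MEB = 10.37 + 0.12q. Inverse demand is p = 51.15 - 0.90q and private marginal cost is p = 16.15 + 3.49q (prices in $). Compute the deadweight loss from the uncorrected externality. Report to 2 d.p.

Market equilibrium (private): 16.15 + 3.49q = 51.15 - 0.90q → q_m = 7.9727.
Social marginal cost = private MC − MEB = 5.78 + 3.37q.
Set SMC = demand: 5.78 + 3.37q = 51.15 - 0.90q → q* = 10.6253.
The loss is the area between SMC and demand from q* to q_m; with linear curves that's a triangle of height MEB(q_m).
DWL = ½ × 2.6526 × 11.3267 = 15.0226.

DWL = $15.02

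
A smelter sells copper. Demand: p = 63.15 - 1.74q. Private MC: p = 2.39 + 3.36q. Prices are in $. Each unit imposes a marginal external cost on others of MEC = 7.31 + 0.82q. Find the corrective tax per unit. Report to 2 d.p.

Social marginal cost = private MC + MEC = 9.70 + 4.18q.
Set SMC = demand: 9.70 + 4.18q = 63.15 - 1.74q → q* = 9.0287.
The Pigouvian tax equals MEC at q*: 7.31 + 0.82×9.0287 = 14.7135.

tax = $14.71 per unit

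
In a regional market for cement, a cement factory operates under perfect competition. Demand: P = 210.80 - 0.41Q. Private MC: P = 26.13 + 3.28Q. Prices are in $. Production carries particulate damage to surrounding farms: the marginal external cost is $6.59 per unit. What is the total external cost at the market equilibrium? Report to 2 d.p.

Market equilibrium (private): 26.13 + 3.28Q = 210.80 - 0.41Q → Q_m = 50.0461.
Total external cost = MEC × Q_m = 6.59 × 50.0461 = 329.8038.

$329.80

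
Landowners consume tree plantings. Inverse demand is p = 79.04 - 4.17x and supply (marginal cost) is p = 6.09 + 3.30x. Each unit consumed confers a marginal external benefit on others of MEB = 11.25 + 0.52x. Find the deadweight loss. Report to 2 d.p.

Market equilibrium (private): 6.09 + 3.30x = 79.04 - 4.17x → x_m = 9.7657.
Social marginal benefit = demand + MEB = 90.29 - 3.65x.
Set SMB = MC: 90.29 - 3.65x = 6.09 + 3.30x → x* = 12.1151.
Between x* and x_m the wedge SMB − MC runs linearly from 0 to MEB(x_m), so the loss is a triangle.
DWL = ½ × 2.3494 × 16.3282 = 19.1807.

DWL = 19.18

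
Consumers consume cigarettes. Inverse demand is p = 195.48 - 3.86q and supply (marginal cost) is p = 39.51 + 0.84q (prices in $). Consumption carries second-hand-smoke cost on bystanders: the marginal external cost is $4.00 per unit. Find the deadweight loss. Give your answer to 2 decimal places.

Market equilibrium (private): 39.51 + 0.84q = 195.48 - 3.86q → q_m = 33.1851.
Social marginal benefit = demand − MEC = 191.48 - 3.86q.
Set SMB = MC: 191.48 - 3.86q = 39.51 + 0.84q → q* = 32.3340.
Height of the DWL triangle at q_m is MC(q_m) − SMB(q_m) = MEC(q_m) = 4.0000.
DWL = ½ × 0.8511 × 4.0000 = 1.7022.

DWL = $1.70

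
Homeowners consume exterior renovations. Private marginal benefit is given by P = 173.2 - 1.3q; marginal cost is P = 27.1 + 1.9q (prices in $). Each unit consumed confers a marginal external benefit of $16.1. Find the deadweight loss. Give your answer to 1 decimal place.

DWL = $40.5

Market equilibrium (private): 27.1 + 1.9q = 173.2 - 1.3q → q_m = 45.6563.
Social marginal benefit = demand + MEB = 189.3 - 1.3q.
Set SMB = MC: 189.3 - 1.3q = 27.1 + 1.9q → q* = 50.6875.
Height of the DWL triangle at q_m is SMB(q_m) − MC(q_m) = MEB(q_m) = 16.1000.
DWL = ½ × 5.0312 × 16.1000 = 40.5012.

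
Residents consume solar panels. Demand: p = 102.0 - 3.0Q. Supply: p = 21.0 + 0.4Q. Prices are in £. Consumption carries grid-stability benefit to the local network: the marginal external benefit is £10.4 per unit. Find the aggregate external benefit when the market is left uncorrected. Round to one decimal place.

Market equilibrium (private): 21.0 + 0.4Q = 102.0 - 3.0Q → Q_m = 23.8235.
Total external benefit = MEB × Q_m = 10.4 × 23.8235 = 247.7644.

£247.8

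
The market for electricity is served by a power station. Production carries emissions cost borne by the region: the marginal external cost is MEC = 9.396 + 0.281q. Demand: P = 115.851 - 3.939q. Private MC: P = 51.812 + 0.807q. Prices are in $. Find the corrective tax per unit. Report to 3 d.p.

tax = $12.450 per unit

Social marginal cost = private MC + MEC = 61.208 + 1.088q.
Set SMC = demand: 61.208 + 1.088q = 115.851 - 3.939q → q* = 10.8699.
The Pigouvian tax equals MEC at q*: 9.396 + 0.281×10.8699 = 12.4504.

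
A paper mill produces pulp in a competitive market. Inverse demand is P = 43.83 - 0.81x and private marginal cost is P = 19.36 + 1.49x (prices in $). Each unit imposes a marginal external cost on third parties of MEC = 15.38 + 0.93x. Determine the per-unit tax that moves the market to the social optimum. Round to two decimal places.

Social marginal cost = private MC + MEC = 34.74 + 2.42x.
Set SMC = demand: 34.74 + 2.42x = 43.83 - 0.81x → x* = 2.8142.
The Pigouvian tax equals MEC at x*: 15.38 + 0.93×2.8142 = 17.9972.

tax = $18.00 per unit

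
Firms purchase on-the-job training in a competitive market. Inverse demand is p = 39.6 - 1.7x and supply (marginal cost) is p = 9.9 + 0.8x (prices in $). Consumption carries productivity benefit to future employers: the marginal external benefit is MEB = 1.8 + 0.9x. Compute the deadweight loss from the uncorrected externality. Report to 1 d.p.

DWL = $48.8

Market equilibrium (private): 9.9 + 0.8x = 39.6 - 1.7x → x_m = 11.8800.
Social marginal benefit = demand + MEB = 41.4 - 0.8x.
Set SMB = MC: 41.4 - 0.8x = 9.9 + 0.8x → x* = 19.6875.
Between x* and x_m the wedge SMB − MC runs linearly from 0 to MEB(x_m), so the loss is a triangle.
DWL = ½ × 7.8075 × 12.4920 = 48.7656.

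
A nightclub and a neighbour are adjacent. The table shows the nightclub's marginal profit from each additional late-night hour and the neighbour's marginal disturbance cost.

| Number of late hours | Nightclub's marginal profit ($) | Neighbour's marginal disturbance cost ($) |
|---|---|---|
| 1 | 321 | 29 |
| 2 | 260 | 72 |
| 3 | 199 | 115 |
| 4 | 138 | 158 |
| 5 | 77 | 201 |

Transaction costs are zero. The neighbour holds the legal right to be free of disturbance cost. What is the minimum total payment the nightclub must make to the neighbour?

Efficient level: marginal profit ≥ marginal disturbance cost through level 3, so k* = 3.
With the neighbour holding the right, the nightclub must at least compensate total damage at k*: 29 + 72 + 115 = 216.

$216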